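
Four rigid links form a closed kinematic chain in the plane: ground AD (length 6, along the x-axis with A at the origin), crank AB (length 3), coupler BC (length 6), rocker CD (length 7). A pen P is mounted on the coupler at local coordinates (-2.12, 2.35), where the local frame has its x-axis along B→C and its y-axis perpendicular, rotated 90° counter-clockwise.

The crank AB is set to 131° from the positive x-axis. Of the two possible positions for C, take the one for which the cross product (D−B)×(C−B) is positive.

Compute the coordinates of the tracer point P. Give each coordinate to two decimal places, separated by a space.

A=(0,0), D=(6.00,0)
B = A + 3.00·(cos131°, sin131°) = (-1.9682, 2.2641)
|BD| = 8.2836
circle(B,6.00) ∩ circle(D,7.00): a=3.3571, h=4.9729
  candidates: C₊=(2.6203,6.1301) cross=41.194; C₋=(-0.0981,-3.4370) cross=-41.194
  mode + wants cross > 0 → take C=(2.6203,6.1301) (cross=41.194)
ex = (C−B)/|BC| = (0.7648,0.6443); ey = (-0.6443,0.7648)
P = B + -2.12·ex + 2.35·ey = (-5.1036,2.6953)

-5.10 2.70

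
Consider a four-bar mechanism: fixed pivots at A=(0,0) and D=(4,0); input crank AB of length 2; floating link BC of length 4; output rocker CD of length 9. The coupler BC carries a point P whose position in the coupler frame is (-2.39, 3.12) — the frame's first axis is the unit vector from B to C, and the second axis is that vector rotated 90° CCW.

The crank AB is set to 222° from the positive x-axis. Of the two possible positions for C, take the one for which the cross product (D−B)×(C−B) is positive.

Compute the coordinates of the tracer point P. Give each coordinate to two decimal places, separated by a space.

A=(0,0), D=(4.00,0)
B = A + 2.00·(cos222°, sin222°) = (-1.4863, -1.3383)
|BD| = 5.6472
circle(B,4.00) ∩ circle(D,9.00): a=-2.9315, h=2.7214
  candidates: C₊=(-4.9792,0.6109) cross=15.368; C₋=(-3.6894,-4.6769) cross=-15.368
  mode + wants cross > 0 → take C=(-4.9792,0.6109) (cross=15.368)
ex = (C−B)/|BC| = (-0.8732,0.4873); ey = (-0.4873,-0.8732)
P = B + -2.39·ex + 3.12·ey = (-0.9196,-5.2274)

-0.92 -5.23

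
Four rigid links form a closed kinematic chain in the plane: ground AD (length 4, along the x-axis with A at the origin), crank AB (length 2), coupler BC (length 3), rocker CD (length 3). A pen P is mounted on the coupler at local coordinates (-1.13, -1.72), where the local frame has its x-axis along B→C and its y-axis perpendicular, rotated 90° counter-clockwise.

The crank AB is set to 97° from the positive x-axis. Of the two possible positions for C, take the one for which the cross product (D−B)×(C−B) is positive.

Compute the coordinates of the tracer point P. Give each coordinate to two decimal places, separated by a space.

A=(0,0), D=(4.00,0)
B = A + 2.00·(cos97°, sin97°) = (-0.2437, 1.9851)
|BD| = 4.6851
circle(B,3.00) ∩ circle(D,3.00): a=2.3425, h=1.8742
  candidates: C₊=(2.6722,2.6902) cross=8.781; C₋=(1.0840,-0.7051) cross=-8.781
  mode + wants cross > 0 → take C=(2.6722,2.6902) (cross=8.781)
ex = (C−B)/|BC| = (0.9720,0.2350); ey = (-0.2350,0.9720)
P = B + -1.13·ex + -1.72·ey = (-0.9378,0.0477)

-0.94 0.05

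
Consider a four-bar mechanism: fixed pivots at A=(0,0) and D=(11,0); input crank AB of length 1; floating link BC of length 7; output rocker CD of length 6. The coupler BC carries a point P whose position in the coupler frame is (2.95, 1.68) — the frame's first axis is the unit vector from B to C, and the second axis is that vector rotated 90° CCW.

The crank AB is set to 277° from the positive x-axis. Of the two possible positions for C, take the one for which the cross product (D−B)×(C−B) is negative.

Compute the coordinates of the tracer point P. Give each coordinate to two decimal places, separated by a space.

A=(0,0), D=(11.00,0)
B = A + 1.00·(cos277°, sin277°) = (0.1219, -0.9925)
|BD| = 10.9233
circle(B,7.00) ∩ circle(D,6.00): a=6.0567, h=3.5094
  candidates: C₊=(5.8346,3.0527) cross=38.335; C₋=(6.4724,-3.9371) cross=-38.335
  mode - wants cross < 0 → take C=(6.4724,-3.9371) (cross=-38.335)
ex = (C−B)/|BC| = (0.9072,-0.4207); ey = (0.4207,0.9072)
P = B + 2.95·ex + 1.68·ey = (3.5049,-0.7093)

3.50 -0.71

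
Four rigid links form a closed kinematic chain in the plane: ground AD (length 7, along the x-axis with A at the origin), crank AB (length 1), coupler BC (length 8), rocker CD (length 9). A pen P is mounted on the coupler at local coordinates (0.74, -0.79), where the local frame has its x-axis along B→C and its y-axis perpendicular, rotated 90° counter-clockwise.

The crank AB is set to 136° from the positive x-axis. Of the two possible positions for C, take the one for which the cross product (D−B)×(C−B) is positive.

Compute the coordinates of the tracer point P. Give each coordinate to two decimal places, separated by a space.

A=(0,0), D=(7.00,0)
B = A + 1.00·(cos136°, sin136°) = (-0.7193, 0.6947)
|BD| = 7.7505
circle(B,8.00) ∩ circle(D,9.00): a=2.7786, h=7.5020
  candidates: C₊=(2.7204,7.9174) cross=58.144; C₋=(1.3757,-7.0262) cross=-58.144
  mode + wants cross > 0 → take C=(2.7204,7.9174) (cross=58.144)
ex = (C−B)/|BC| = (0.4300,0.9028); ey = (-0.9028,0.4300)
P = B + 0.74·ex + -0.79·ey = (0.3121,1.0231)

0.31 1.02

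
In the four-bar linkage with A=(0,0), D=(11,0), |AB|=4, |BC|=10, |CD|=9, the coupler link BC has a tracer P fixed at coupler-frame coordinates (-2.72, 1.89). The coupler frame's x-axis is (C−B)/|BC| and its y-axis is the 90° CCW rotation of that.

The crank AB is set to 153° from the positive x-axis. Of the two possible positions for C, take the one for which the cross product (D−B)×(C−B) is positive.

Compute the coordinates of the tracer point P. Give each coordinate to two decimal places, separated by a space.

A=(0,0), D=(11.00,0)
B = A + 4.00·(cos153°, sin153°) = (-3.5640, 1.8160)
|BD| = 14.6768
circle(B,10.00) ∩ circle(D,9.00): a=7.9857, h=6.0190
  candidates: C₊=(5.1050,6.8007) cross=88.340; C₋=(3.6156,-5.1449) cross=-88.340
  mode + wants cross > 0 → take C=(5.1050,6.8007) (cross=88.340)
ex = (C−B)/|BC| = (0.8669,0.4985); ey = (-0.4985,0.8669)
P = B + -2.72·ex + 1.89·ey = (-6.8641,2.0986)

-6.86 2.10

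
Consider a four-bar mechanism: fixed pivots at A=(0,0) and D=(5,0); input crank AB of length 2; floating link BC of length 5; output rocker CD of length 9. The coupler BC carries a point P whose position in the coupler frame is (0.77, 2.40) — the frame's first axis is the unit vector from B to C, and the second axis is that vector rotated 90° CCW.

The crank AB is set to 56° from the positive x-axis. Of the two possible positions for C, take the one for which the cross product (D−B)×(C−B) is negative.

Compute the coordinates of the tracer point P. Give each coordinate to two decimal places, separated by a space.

A=(0,0), D=(5.00,0)
B = A + 2.00·(cos56°, sin56°) = (1.1184, 1.6581)
|BD| = 4.2209
circle(B,5.00) ∩ circle(D,9.00): a=-4.5232, h=2.1309
  candidates: C₊=(-2.2041,5.3945) cross=8.995; C₋=(-3.8783,1.4752) cross=-8.995
  mode - wants cross < 0 → take C=(-3.8783,1.4752) (cross=-8.995)
ex = (C−B)/|BC| = (-0.9993,-0.0366); ey = (0.0366,-0.9993)
P = B + 0.77·ex + 2.40·ey = (0.4367,-0.7685)

0.44 -0.77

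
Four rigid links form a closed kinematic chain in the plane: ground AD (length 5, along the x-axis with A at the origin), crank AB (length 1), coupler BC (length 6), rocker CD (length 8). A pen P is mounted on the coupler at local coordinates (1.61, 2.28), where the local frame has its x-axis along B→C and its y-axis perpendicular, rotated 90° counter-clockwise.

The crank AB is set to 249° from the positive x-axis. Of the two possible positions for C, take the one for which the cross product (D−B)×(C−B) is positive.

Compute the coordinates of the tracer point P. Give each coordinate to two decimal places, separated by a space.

-2.85 0.32

A=(0,0), D=(5.00,0)
B = A + 1.00·(cos249°, sin249°) = (-0.3584, -0.9336)
|BD| = 5.4391
circle(B,6.00) ∩ circle(D,8.00): a=0.1456, h=5.9982
  candidates: C₊=(-1.2445,5.0006) cross=32.625; C₋=(0.8146,-6.8178) cross=-32.625
  mode + wants cross > 0 → take C=(-1.2445,5.0006) (cross=32.625)
ex = (C−B)/|BC| = (-0.1477,0.9890); ey = (-0.9890,-0.1477)
P = B + 1.61·ex + 2.28·ey = (-2.8511,0.3220)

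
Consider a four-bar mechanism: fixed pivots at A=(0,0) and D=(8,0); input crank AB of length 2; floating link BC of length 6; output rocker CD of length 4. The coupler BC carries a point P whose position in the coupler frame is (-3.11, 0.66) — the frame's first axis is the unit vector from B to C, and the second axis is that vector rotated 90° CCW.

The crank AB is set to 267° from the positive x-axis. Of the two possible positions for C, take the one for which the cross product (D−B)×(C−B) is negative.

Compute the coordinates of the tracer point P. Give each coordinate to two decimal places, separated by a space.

A=(0,0), D=(8.00,0)
B = A + 2.00·(cos267°, sin267°) = (-0.1047, -1.9973)
|BD| = 8.3471
circle(B,6.00) ∩ circle(D,4.00): a=5.3716, h=2.6732
  candidates: C₊=(4.4712,1.8836) cross=22.314; C₋=(5.7505,-3.3075) cross=-22.314
  mode - wants cross < 0 → take C=(5.7505,-3.3075) (cross=-22.314)
ex = (C−B)/|BC| = (0.9759,-0.2184); ey = (0.2184,0.9759)
P = B + -3.11·ex + 0.66·ey = (-2.9955,-0.6740)

-3.00 -0.67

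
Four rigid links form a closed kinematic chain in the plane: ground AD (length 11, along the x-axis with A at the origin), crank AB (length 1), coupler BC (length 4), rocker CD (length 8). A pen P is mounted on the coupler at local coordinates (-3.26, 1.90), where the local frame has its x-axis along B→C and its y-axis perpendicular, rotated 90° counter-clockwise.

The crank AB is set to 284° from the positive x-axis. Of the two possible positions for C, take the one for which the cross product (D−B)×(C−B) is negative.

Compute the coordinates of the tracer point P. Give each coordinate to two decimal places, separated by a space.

A=(0,0), D=(11.00,0)
B = A + 1.00·(cos284°, sin284°) = (0.2419, -0.9703)
|BD| = 10.8017
circle(B,4.00) ∩ circle(D,8.00): a=3.1790, h=2.4277
  candidates: C₊=(3.1900,1.7332) cross=26.224; C₋=(3.6262,-3.1027) cross=-26.224
  mode - wants cross < 0 → take C=(3.6262,-3.1027) (cross=-26.224)
ex = (C−B)/|BC| = (0.8461,-0.5331); ey = (0.5331,0.8461)
P = B + -3.26·ex + 1.90·ey = (-1.5034,2.3751)

-1.50 2.38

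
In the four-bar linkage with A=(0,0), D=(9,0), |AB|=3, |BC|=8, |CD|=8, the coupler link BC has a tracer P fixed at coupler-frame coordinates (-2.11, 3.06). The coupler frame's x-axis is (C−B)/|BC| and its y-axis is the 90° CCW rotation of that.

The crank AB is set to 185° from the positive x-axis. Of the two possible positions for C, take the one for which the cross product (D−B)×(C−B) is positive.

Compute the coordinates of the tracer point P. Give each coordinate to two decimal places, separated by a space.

-6.61 0.56

A=(0,0), D=(9.00,0)
B = A + 3.00·(cos185°, sin185°) = (-2.9886, -0.2615)
|BD| = 11.9914
circle(B,8.00) ∩ circle(D,8.00): a=5.9957, h=5.2964
  candidates: C₊=(2.8902,5.1644) cross=63.511; C₋=(3.1212,-5.4258) cross=-63.511
  mode + wants cross > 0 → take C=(2.8902,5.1644) (cross=63.511)
ex = (C−B)/|BC| = (0.7349,0.6782); ey = (-0.6782,0.7349)
P = B + -2.11·ex + 3.06·ey = (-6.6145,0.5561)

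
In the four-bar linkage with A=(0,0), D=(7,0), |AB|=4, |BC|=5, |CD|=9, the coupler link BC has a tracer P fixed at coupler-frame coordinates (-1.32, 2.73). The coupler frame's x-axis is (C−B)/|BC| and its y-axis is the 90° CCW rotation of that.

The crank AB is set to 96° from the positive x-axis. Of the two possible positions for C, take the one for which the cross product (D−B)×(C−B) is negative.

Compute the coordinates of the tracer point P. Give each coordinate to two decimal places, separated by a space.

2.59 4.39

A=(0,0), D=(7.00,0)
B = A + 4.00·(cos96°, sin96°) = (-0.4181, 3.9781)
|BD| = 8.4175
circle(B,5.00) ∩ circle(D,9.00): a=0.8823, h=4.9215
  candidates: C₊=(2.6854,7.8983) cross=41.427; C₋=(-1.9665,-0.7761) cross=-41.427
  mode - wants cross < 0 → take C=(-1.9665,-0.7761) (cross=-41.427)
ex = (C−B)/|BC| = (-0.3097,-0.9508); ey = (0.9508,-0.3097)
P = B + -1.32·ex + 2.73·ey = (2.5865,4.3878)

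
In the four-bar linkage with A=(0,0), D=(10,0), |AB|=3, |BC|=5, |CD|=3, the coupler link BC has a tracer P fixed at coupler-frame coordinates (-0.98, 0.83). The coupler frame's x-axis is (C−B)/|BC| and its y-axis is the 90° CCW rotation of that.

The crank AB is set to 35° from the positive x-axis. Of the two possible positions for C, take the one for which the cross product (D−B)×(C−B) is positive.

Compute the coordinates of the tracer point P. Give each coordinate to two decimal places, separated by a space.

1.50 2.58

A=(0,0), D=(10.00,0)
B = A + 3.00·(cos35°, sin35°) = (2.4575, 1.7207)
|BD| = 7.7363
circle(B,5.00) ∩ circle(D,3.00): a=4.9022, h=0.9838
  candidates: C₊=(7.4557,1.5896) cross=7.611; C₋=(7.0181,-0.3288) cross=-7.611
  mode + wants cross > 0 → take C=(7.4557,1.5896) (cross=7.611)
ex = (C−B)/|BC| = (0.9997,-0.0262); ey = (0.0262,0.9997)
P = B + -0.98·ex + 0.83·ey = (1.4996,2.5762)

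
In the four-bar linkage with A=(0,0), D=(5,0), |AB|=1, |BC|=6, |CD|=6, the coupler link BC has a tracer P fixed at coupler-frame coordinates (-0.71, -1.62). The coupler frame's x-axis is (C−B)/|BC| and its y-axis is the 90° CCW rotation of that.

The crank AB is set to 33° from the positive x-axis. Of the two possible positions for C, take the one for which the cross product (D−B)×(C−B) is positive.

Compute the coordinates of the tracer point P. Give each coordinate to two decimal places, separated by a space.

A=(0,0), D=(5.00,0)
B = A + 1.00·(cos33°, sin33°) = (0.8387, 0.5446)
|BD| = 4.1968
circle(B,6.00) ∩ circle(D,6.00): a=2.0984, h=5.6211
  candidates: C₊=(3.6488,5.8459) cross=23.591; C₋=(2.1899,-5.3012) cross=-23.591
  mode + wants cross > 0 → take C=(3.6488,5.8459) (cross=23.591)
ex = (C−B)/|BC| = (0.4684,0.8835); ey = (-0.8835,0.4684)
P = B + -0.71·ex + -1.62·ey = (1.9375,-0.8414)

1.94 -0.84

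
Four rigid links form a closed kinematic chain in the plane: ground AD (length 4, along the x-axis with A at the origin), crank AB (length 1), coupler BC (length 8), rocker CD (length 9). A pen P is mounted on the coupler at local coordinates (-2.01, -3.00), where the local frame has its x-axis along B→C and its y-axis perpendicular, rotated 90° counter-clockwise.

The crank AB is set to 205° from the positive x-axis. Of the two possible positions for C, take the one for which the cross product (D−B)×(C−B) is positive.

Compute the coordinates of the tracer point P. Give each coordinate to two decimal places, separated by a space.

2.08 -2.45

A=(0,0), D=(4.00,0)
B = A + 1.00·(cos205°, sin205°) = (-0.9063, -0.4226)
|BD| = 4.9245
circle(B,8.00) ∩ circle(D,9.00): a=0.7362, h=7.9661
  candidates: C₊=(-0.8565,7.5772) cross=39.229; C₋=(0.5108,-8.2961) cross=-39.229
  mode + wants cross > 0 → take C=(-0.8565,7.5772) (cross=39.229)
ex = (C−B)/|BC| = (0.0062,1.0000); ey = (-1.0000,0.0062)
P = B + -2.01·ex + -3.00·ey = (2.0811,-2.4513)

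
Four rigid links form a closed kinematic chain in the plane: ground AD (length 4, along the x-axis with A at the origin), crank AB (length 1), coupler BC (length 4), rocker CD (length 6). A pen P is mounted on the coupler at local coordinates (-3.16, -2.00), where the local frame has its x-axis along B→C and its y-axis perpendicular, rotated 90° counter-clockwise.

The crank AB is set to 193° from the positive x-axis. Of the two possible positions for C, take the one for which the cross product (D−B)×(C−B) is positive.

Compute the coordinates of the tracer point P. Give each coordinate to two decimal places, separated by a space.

0.78 -3.53

A=(0,0), D=(4.00,0)
B = A + 1.00·(cos193°, sin193°) = (-0.9744, -0.2250)
|BD| = 4.9795
circle(B,4.00) ∩ circle(D,6.00): a=0.4815, h=3.9709
  candidates: C₊=(-0.6728,3.7637) cross=19.773; C₋=(-0.3140,-4.1701) cross=-19.773
  mode + wants cross > 0 → take C=(-0.6728,3.7637) (cross=19.773)
ex = (C−B)/|BC| = (0.0754,0.9972); ey = (-0.9972,0.0754)
P = B + -3.16·ex + -2.00·ey = (0.7817,-3.5268)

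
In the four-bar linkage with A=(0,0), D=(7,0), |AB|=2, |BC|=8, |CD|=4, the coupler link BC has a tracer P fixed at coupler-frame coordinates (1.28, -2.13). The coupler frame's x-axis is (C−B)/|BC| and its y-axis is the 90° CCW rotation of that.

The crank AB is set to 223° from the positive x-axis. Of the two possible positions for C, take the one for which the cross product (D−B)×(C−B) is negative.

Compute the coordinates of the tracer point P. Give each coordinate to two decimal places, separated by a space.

-0.92 -3.79

A=(0,0), D=(7.00,0)
B = A + 2.00·(cos223°, sin223°) = (-1.4627, -1.3640)
|BD| = 8.5719
circle(B,8.00) ∩ circle(D,4.00): a=7.0858, h=3.7137
  candidates: C₊=(4.9419,3.4299) cross=31.833; C₋=(6.1237,-3.9028) cross=-31.833
  mode - wants cross < 0 → take C=(6.1237,-3.9028) (cross=-31.833)
ex = (C−B)/|BC| = (0.9483,-0.3174); ey = (0.3174,0.9483)
P = B + 1.28·ex + -2.13·ey = (-0.9248,-3.7901)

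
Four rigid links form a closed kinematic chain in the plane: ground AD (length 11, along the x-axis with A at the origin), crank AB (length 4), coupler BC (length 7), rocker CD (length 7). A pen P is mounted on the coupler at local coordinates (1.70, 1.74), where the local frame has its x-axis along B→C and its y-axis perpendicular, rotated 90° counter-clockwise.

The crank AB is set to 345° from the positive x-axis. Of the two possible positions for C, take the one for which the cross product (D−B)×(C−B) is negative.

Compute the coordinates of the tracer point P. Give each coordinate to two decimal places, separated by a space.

A=(0,0), D=(11.00,0)
B = A + 4.00·(cos345°, sin345°) = (3.8637, -1.0353)
|BD| = 7.2110
circle(B,7.00) ∩ circle(D,7.00): a=3.6055, h=6.0000
  candidates: C₊=(6.5704,5.4202) cross=43.266; C₋=(8.2933,-6.4555) cross=-43.266
  mode - wants cross < 0 → take C=(8.2933,-6.4555) (cross=-43.266)
ex = (C−B)/|BC| = (0.6328,-0.7743); ey = (0.7743,0.6328)
P = B + 1.70·ex + 1.74·ey = (6.2868,-1.2506)

6.29 -1.25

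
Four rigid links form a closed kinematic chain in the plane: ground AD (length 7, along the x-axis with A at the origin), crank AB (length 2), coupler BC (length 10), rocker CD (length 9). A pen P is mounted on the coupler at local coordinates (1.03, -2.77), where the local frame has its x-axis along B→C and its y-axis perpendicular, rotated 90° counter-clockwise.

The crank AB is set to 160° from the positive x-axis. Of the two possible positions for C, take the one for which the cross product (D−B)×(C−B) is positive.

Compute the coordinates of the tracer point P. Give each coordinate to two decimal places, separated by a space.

A=(0,0), D=(7.00,0)
B = A + 2.00·(cos160°, sin160°) = (-1.8794, 0.6840)
|BD| = 8.9057
circle(B,10.00) ∩ circle(D,9.00): a=5.5196, h=8.3387
  candidates: C₊=(4.2644,8.5742) cross=74.262; C₋=(2.9834,-8.0540) cross=-74.262
  mode + wants cross > 0 → take C=(4.2644,8.5742) (cross=74.262)
ex = (C−B)/|BC| = (0.6144,0.7890); ey = (-0.7890,0.6144)
P = B + 1.03·ex + -2.77·ey = (0.9390,-0.2051)

0.94 -0.21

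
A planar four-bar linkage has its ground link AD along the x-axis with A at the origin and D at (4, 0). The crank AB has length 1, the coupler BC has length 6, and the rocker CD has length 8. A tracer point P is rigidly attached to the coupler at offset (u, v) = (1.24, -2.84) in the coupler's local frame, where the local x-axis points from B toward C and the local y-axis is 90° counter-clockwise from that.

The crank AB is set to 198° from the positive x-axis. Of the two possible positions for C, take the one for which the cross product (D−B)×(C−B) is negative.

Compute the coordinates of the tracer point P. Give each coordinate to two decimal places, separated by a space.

-3.78 -1.56

A=(0,0), D=(4.00,0)
B = A + 1.00·(cos198°, sin198°) = (-0.9511, -0.3090)
|BD| = 4.9607
circle(B,6.00) ∩ circle(D,8.00): a=-0.3418, h=5.9903
  candidates: C₊=(-1.6654,5.6483) cross=29.716; C₋=(-0.9191,-6.3089) cross=-29.716
  mode - wants cross < 0 → take C=(-0.9191,-6.3089) (cross=-29.716)
ex = (C−B)/|BC| = (0.0053,-1.0000); ey = (1.0000,0.0053)
P = B + 1.24·ex + -2.84·ey = (-3.7844,-1.5641)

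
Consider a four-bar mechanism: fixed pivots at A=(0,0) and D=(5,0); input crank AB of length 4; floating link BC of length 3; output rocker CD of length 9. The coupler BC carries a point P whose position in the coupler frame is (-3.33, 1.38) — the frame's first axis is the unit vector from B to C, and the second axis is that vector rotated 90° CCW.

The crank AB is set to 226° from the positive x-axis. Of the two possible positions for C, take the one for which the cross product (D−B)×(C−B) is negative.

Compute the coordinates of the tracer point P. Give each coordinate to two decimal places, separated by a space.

A=(0,0), D=(5.00,0)
B = A + 4.00·(cos226°, sin226°) = (-2.7786, -2.8774)
|BD| = 8.2938
circle(B,3.00) ∩ circle(D,9.00): a=-0.1937, h=2.9937
  candidates: C₊=(-3.9990,-0.1368) cross=24.829; C₋=(-1.9217,-5.7524) cross=-24.829
  mode - wants cross < 0 → take C=(-1.9217,-5.7524) (cross=-24.829)
ex = (C−B)/|BC| = (0.2856,-0.9583); ey = (0.9583,0.2856)
P = B + -3.33·ex + 1.38·ey = (-2.4073,0.7081)

-2.41 0.71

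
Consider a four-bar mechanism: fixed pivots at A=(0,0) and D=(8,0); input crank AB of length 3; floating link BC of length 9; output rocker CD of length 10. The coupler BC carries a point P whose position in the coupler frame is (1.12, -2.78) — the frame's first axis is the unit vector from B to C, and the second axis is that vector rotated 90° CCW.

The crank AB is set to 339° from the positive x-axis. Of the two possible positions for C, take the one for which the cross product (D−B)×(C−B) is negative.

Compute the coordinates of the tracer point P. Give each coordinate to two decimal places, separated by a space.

0.48 -2.97

A=(0,0), D=(8.00,0)
B = A + 3.00·(cos339°, sin339°) = (2.8007, -1.0751)
|BD| = 5.3093
circle(B,9.00) ∩ circle(D,10.00): a=0.8653, h=8.9583
  candidates: C₊=(1.8341,7.8728) cross=47.562; C₋=(5.4621,-9.6726) cross=-47.562
  mode - wants cross < 0 → take C=(5.4621,-9.6726) (cross=-47.562)
ex = (C−B)/|BC| = (0.2957,-0.9553); ey = (0.9553,0.2957)
P = B + 1.12·ex + -2.78·ey = (0.4763,-2.9671)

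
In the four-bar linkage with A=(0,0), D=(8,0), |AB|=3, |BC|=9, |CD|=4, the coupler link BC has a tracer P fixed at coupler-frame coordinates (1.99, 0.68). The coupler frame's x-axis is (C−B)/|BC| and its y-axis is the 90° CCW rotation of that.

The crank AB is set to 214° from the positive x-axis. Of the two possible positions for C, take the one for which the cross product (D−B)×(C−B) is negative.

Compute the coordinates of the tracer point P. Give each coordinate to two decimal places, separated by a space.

A=(0,0), D=(8.00,0)
B = A + 3.00·(cos214°, sin214°) = (-2.4871, -1.6776)
|BD| = 10.6204
circle(B,9.00) ∩ circle(D,4.00): a=8.3704, h=3.3071
  candidates: C₊=(5.2558,2.9102) cross=35.123; C₋=(6.3005,-3.6210) cross=-35.123
  mode - wants cross < 0 → take C=(6.3005,-3.6210) (cross=-35.123)
ex = (C−B)/|BC| = (0.9764,-0.2159); ey = (0.2159,0.9764)
P = B + 1.99·ex + 0.68·ey = (-0.3972,-1.4433)

-0.40 -1.44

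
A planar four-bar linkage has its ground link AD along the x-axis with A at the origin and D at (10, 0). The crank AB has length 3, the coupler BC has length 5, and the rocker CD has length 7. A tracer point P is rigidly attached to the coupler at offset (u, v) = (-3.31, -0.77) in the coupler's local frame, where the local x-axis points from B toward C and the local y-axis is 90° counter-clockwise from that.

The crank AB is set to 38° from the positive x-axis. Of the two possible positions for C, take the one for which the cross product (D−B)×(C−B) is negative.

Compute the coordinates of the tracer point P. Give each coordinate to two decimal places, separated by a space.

A=(0,0), D=(10.00,0)
B = A + 3.00·(cos38°, sin38°) = (2.3640, 1.8470)
|BD| = 7.8562
circle(B,5.00) ∩ circle(D,7.00): a=2.4006, h=4.3860
  candidates: C₊=(5.7285,5.5457) cross=34.457; C₋=(3.6662,-2.9805) cross=-34.457
  mode - wants cross < 0 → take C=(3.6662,-2.9805) (cross=-34.457)
ex = (C−B)/|BC| = (0.2604,-0.9655); ey = (0.9655,0.2604)
P = B + -3.31·ex + -0.77·ey = (0.7586,4.8422)

0.76 4.84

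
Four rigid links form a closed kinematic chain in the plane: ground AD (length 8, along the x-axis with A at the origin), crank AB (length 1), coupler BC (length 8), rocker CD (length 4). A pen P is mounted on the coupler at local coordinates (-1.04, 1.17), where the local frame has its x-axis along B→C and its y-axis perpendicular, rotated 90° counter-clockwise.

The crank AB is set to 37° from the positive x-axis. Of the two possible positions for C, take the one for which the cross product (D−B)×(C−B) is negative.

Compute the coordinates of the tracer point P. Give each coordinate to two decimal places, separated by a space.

A=(0,0), D=(8.00,0)
B = A + 1.00·(cos37°, sin37°) = (0.7986, 0.6018)
|BD| = 7.2265
circle(B,8.00) ∩ circle(D,4.00): a=6.9344, h=3.9893
  candidates: C₊=(8.0411,3.9998) cross=28.829; C₋=(7.3767,-3.9511) cross=-28.829
  mode - wants cross < 0 → take C=(7.3767,-3.9511) (cross=-28.829)
ex = (C−B)/|BC| = (0.8223,-0.5691); ey = (0.5691,0.8223)
P = B + -1.04·ex + 1.17·ey = (0.6094,2.1557)

0.61 2.16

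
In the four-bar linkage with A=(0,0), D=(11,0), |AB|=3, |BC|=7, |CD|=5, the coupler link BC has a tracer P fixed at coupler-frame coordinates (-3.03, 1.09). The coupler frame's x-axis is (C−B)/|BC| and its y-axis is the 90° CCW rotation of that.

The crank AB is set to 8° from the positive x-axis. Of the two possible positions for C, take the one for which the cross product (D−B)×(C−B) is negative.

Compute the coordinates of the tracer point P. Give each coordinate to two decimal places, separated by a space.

A=(0,0), D=(11.00,0)
B = A + 3.00·(cos8°, sin8°) = (2.9708, 0.4175)
|BD| = 8.0400
circle(B,7.00) ∩ circle(D,5.00): a=5.5126, h=4.3141
  candidates: C₊=(8.7000,4.4396) cross=34.686; C₋=(8.2519,-4.1771) cross=-34.686
  mode - wants cross < 0 → take C=(8.2519,-4.1771) (cross=-34.686)
ex = (C−B)/|BC| = (0.7544,-0.6564); ey = (0.6564,0.7544)
P = B + -3.03·ex + 1.09·ey = (1.4003,3.2287)

1.40 3.23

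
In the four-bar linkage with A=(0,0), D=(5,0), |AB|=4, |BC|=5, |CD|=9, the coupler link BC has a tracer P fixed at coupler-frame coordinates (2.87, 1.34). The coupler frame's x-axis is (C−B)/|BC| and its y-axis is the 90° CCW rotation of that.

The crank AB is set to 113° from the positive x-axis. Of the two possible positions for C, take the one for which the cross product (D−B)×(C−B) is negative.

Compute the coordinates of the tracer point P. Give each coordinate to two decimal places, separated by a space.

-1.77 0.52

A=(0,0), D=(5.00,0)
B = A + 4.00·(cos113°, sin113°) = (-1.5629, 3.6820)
|BD| = 7.5252
circle(B,5.00) ∩ circle(D,9.00): a=0.0418, h=4.9998
  candidates: C₊=(0.9199,8.0220) cross=37.625; C₋=(-3.9728,-0.6989) cross=-37.625
  mode - wants cross < 0 → take C=(-3.9728,-0.6989) (cross=-37.625)
ex = (C−B)/|BC| = (-0.4820,-0.8762); ey = (0.8762,-0.4820)
P = B + 2.87·ex + 1.34·ey = (-1.7721,0.5215)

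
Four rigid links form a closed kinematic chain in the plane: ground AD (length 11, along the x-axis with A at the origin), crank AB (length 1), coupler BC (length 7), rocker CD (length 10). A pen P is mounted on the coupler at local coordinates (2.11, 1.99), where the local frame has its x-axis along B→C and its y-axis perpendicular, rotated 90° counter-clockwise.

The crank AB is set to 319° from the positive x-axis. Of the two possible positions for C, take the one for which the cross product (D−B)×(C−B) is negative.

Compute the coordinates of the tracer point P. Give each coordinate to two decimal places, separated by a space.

A=(0,0), D=(11.00,0)
B = A + 1.00·(cos319°, sin319°) = (0.7547, -0.6561)
|BD| = 10.2663
circle(B,7.00) ∩ circle(D,10.00): a=2.6493, h=6.4793
  candidates: C₊=(2.9845,5.9793) cross=66.518; C₋=(3.8126,-6.9528) cross=-66.518
  mode - wants cross < 0 → take C=(3.8126,-6.9528) (cross=-66.518)
ex = (C−B)/|BC| = (0.4368,-0.8995); ey = (0.8995,0.4368)
P = B + 2.11·ex + 1.99·ey = (3.4665,-1.6848)

3.47 -1.68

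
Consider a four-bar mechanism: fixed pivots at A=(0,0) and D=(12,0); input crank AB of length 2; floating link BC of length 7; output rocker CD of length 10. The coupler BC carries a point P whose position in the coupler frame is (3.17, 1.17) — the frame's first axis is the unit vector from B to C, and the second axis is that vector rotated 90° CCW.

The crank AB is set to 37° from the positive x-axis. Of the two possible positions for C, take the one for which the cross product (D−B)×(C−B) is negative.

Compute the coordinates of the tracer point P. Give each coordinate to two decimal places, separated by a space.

3.64 -1.49

A=(0,0), D=(12.00,0)
B = A + 2.00·(cos37°, sin37°) = (1.5973, 1.2036)
|BD| = 10.4721
circle(B,7.00) ∩ circle(D,10.00): a=2.8010, h=6.4152
  candidates: C₊=(5.1171,7.2543) cross=67.180; C₋=(3.6424,-5.4910) cross=-67.180
  mode - wants cross < 0 → take C=(3.6424,-5.4910) (cross=-67.180)
ex = (C−B)/|BC| = (0.2922,-0.9564); ey = (0.9564,0.2922)
P = B + 3.17·ex + 1.17·ey = (3.6424,-1.4862)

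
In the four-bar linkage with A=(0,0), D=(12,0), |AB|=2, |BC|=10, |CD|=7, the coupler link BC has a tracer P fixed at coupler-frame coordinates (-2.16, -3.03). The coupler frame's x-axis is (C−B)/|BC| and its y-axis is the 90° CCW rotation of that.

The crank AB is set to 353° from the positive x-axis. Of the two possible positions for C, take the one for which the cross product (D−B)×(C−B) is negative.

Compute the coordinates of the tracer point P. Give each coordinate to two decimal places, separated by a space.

-1.61 -1.21

A=(0,0), D=(12.00,0)
B = A + 2.00·(cos353°, sin353°) = (1.9851, -0.2437)
|BD| = 10.0179
circle(B,10.00) ∩ circle(D,7.00): a=7.5544, h=6.5522
  candidates: C₊=(9.3778,6.4903) cross=65.639; C₋=(9.6967,-6.6102) cross=-65.639
  mode - wants cross < 0 → take C=(9.6967,-6.6102) (cross=-65.639)
ex = (C−B)/|BC| = (0.7712,-0.6366); ey = (0.6366,0.7712)
P = B + -2.16·ex + -3.03·ey = (-1.6096,-1.2052)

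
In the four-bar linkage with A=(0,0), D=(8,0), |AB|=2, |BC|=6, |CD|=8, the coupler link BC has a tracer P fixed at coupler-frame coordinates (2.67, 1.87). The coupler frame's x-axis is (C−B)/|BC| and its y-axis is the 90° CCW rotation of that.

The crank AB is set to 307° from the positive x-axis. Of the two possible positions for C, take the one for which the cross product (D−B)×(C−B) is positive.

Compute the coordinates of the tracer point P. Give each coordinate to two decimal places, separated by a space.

A=(0,0), D=(8.00,0)
B = A + 2.00·(cos307°, sin307°) = (1.2036, -1.5973)
|BD| = 6.9815
circle(B,6.00) ∩ circle(D,8.00): a=1.4855, h=5.8132
  candidates: C₊=(1.3197,4.4016) cross=40.585; C₋=(3.9797,-6.9164) cross=-40.585
  mode + wants cross > 0 → take C=(1.3197,4.4016) (cross=40.585)
ex = (C−B)/|BC| = (0.0194,0.9998); ey = (-0.9998,0.0194)
P = B + 2.67·ex + 1.87·ey = (-0.6144,1.1084)

-0.61 1.11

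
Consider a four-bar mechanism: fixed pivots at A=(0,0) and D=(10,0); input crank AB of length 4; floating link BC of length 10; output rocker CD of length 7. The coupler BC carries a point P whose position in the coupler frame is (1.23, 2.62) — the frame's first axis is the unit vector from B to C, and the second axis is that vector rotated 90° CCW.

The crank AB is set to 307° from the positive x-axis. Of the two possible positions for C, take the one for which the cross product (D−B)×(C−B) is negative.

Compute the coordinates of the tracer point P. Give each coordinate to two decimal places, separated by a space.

4.49 -1.19

A=(0,0), D=(10.00,0)
B = A + 4.00·(cos307°, sin307°) = (2.4073, -3.1945)
|BD| = 8.2374
circle(B,10.00) ∩ circle(D,7.00): a=7.2143, h=6.9248
  candidates: C₊=(6.3715,5.9861) cross=57.043; C₋=(11.7425,-6.7796) cross=-57.043
  mode - wants cross < 0 → take C=(11.7425,-6.7796) (cross=-57.043)
ex = (C−B)/|BC| = (0.9335,-0.3585); ey = (0.3585,0.9335)
P = B + 1.23·ex + 2.62·ey = (4.4948,-1.1897)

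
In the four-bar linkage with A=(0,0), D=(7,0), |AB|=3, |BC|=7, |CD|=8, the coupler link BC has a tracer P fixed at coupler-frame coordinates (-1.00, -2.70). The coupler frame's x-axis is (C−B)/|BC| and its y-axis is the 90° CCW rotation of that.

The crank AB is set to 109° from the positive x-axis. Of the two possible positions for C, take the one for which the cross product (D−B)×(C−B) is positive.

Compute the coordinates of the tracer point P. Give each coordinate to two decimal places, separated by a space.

0.08 0.16

A=(0,0), D=(7.00,0)
B = A + 3.00·(cos109°, sin109°) = (-0.9767, 2.8366)
|BD| = 8.4660
circle(B,7.00) ∩ circle(D,8.00): a=3.3471, h=6.1479
  candidates: C₊=(4.2368,7.5077) cross=52.048; C₋=(0.1171,-4.0775) cross=-52.048
  mode + wants cross > 0 → take C=(4.2368,7.5077) (cross=52.048)
ex = (C−B)/|BC| = (0.7448,0.6673); ey = (-0.6673,0.7448)
P = B + -1.00·ex + -2.70·ey = (0.0802,0.1583)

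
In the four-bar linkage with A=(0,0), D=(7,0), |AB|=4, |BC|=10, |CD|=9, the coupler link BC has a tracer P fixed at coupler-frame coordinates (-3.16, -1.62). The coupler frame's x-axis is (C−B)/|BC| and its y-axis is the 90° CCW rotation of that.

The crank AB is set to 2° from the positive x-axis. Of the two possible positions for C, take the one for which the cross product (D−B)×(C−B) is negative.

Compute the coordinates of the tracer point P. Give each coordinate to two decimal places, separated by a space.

A=(0,0), D=(7.00,0)
B = A + 4.00·(cos2°, sin2°) = (3.9976, 0.1396)
|BD| = 3.0057
circle(B,10.00) ∩ circle(D,9.00): a=4.6635, h=8.8460
  candidates: C₊=(9.0669,8.7594) cross=26.588; C₋=(8.2452,-8.9134) cross=-26.588
  mode - wants cross < 0 → take C=(8.2452,-8.9134) (cross=-26.588)
ex = (C−B)/|BC| = (0.4248,-0.9053); ey = (0.9053,0.4248)
P = B + -3.16·ex + -1.62·ey = (1.1887,2.3122)

1.19 2.31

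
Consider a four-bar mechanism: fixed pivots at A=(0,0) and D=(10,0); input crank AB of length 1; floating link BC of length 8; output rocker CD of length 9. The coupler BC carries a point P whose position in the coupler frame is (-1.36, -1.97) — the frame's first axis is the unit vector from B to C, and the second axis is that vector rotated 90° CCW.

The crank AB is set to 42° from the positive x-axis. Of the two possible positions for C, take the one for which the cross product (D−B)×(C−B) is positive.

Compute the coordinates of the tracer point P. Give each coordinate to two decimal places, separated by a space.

A=(0,0), D=(10.00,0)
B = A + 1.00·(cos42°, sin42°) = (0.7431, 0.6691)
|BD| = 9.2810
circle(B,8.00) ∩ circle(D,9.00): a=3.7247, h=7.0800
  candidates: C₊=(4.9686,7.4622) cross=65.710; C₋=(3.9477,-6.6610) cross=-65.710
  mode + wants cross > 0 → take C=(4.9686,7.4622) (cross=65.710)
ex = (C−B)/|BC| = (0.5282,0.8491); ey = (-0.8491,0.5282)
P = B + -1.36·ex + -1.97·ey = (1.6976,-1.5262)

1.70 -1.53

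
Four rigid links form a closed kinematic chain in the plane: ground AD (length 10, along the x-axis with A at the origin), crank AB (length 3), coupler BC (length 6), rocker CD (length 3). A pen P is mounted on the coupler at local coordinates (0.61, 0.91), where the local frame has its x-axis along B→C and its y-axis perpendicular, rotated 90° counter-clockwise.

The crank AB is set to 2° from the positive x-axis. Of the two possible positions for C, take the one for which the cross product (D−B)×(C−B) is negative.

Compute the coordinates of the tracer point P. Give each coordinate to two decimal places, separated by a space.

A=(0,0), D=(10.00,0)
B = A + 3.00·(cos2°, sin2°) = (2.9982, 0.1047)
|BD| = 7.0026
circle(B,6.00) ∩ circle(D,3.00): a=5.4292, h=2.5543
  candidates: C₊=(8.4649,2.5775) cross=17.886; C₋=(8.3885,-2.5304) cross=-17.886
  mode - wants cross < 0 → take C=(8.3885,-2.5304) (cross=-17.886)
ex = (C−B)/|BC| = (0.8984,-0.4392); ey = (0.4392,0.8984)
P = B + 0.61·ex + 0.91·ey = (3.9459,0.6543)

3.95 0.65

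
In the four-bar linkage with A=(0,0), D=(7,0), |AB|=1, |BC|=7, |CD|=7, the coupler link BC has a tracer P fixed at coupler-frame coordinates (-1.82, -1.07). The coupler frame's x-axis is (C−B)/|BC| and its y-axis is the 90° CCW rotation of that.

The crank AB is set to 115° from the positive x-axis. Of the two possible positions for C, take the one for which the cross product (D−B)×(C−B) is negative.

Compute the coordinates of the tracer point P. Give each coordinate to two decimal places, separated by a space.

-2.17 2.09

A=(0,0), D=(7.00,0)
B = A + 1.00·(cos115°, sin115°) = (-0.4226, 0.9063)
|BD| = 7.4777
circle(B,7.00) ∩ circle(D,7.00): a=3.7389, h=5.9178
  candidates: C₊=(4.0059,6.3274) cross=44.252; C₋=(2.5714,-5.4211) cross=-44.252
  mode - wants cross < 0 → take C=(2.5714,-5.4211) (cross=-44.252)
ex = (C−B)/|BC| = (0.4277,-0.9039); ey = (0.9039,0.4277)
P = B + -1.82·ex + -1.07·ey = (-2.1683,2.0938)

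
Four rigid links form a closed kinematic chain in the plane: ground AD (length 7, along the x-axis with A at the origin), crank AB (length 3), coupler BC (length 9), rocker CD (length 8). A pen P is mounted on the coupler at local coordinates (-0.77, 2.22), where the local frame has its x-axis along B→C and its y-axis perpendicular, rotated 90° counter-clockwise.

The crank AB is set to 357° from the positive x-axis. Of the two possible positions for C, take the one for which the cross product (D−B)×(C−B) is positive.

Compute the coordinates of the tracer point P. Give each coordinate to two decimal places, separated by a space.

A=(0,0), D=(7.00,0)
B = A + 3.00·(cos357°, sin357°) = (2.9959, -0.1570)
|BD| = 4.0072
circle(B,9.00) ∩ circle(D,8.00): a=4.1248, h=7.9991
  candidates: C₊=(6.8041,7.9976) cross=32.054; C₋=(7.4309,-7.9884) cross=-32.054
  mode + wants cross > 0 → take C=(6.8041,7.9976) (cross=32.054)
ex = (C−B)/|BC| = (0.4231,0.9061); ey = (-0.9061,0.4231)
P = B + -0.77·ex + 2.22·ey = (0.6586,0.0847)

0.66 0.08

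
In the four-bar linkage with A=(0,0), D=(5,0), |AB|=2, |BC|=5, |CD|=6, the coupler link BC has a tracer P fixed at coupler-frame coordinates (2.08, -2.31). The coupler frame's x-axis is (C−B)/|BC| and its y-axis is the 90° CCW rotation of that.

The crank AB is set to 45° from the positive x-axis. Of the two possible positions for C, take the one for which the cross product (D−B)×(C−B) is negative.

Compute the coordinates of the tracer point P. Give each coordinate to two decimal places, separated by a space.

-1.37 0.04

A=(0,0), D=(5.00,0)
B = A + 2.00·(cos45°, sin45°) = (1.4142, 1.4142)
|BD| = 3.8546
circle(B,5.00) ∩ circle(D,6.00): a=0.5004, h=4.9749
  candidates: C₊=(3.7050,5.8586) cross=19.176; C₋=(0.0545,-3.3974) cross=-19.176
  mode - wants cross < 0 → take C=(0.0545,-3.3974) (cross=-19.176)
ex = (C−B)/|BC| = (-0.2719,-0.9623); ey = (0.9623,-0.2719)
P = B + 2.08·ex + -2.31·ey = (-1.3744,0.0408)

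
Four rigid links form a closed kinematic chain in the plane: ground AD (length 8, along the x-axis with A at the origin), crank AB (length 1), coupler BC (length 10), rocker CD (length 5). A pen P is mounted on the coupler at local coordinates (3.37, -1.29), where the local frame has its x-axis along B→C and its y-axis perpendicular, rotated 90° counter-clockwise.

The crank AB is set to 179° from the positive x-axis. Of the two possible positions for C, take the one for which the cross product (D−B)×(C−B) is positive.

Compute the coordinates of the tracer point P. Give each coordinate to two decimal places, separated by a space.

A=(0,0), D=(8.00,0)
B = A + 1.00·(cos179°, sin179°) = (-0.9998, 0.0175)
|BD| = 8.9999
circle(B,10.00) ∩ circle(D,5.00): a=8.6667, h=4.9889
  candidates: C₊=(7.6765,4.9895) cross=44.899; C₋=(7.6571,-4.9882) cross=-44.899
  mode + wants cross > 0 → take C=(7.6765,4.9895) (cross=44.899)
ex = (C−B)/|BC| = (0.8676,0.4972); ey = (-0.4972,0.8676)
P = B + 3.37·ex + -1.29·ey = (2.5655,0.5738)

2.57 0.57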